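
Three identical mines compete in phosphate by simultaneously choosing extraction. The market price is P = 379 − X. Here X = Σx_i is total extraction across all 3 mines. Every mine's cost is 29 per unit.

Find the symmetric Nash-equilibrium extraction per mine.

A representative mine's profit is π_i = x_i(379 − X) − 29x_i, with X = x_i + Σ_{j≠i} x_j.
First-order condition: 350 − 2x_i − Σ_{j≠i} x_j = 0.
In a symmetric equilibrium every mine chooses the same x, so Σ_{j≠i} x_j = 2x. The condition becomes 350 − 4x = 0, giving x = 350/4 = 87.5.

87.5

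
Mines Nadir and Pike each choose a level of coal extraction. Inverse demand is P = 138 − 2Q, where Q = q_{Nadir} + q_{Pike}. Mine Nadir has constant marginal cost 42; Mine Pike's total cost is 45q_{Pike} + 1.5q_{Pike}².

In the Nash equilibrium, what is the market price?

82.5

Mine Nadir's profit: π = q_{Nadir}(138 − 2(q_{Nadir} + q_{Pike})) − 42q_{Nadir}.
∂π/∂q_{Nadir} = 96 − 4q_{Nadir} − 2q_{Pike} = 0, so q_{Nadir} = 24 − 0.5q_{Pike}.
For Pike: ∂π/∂q_{Pike} = 93 − 7q_{Pike} − 2q_{Nadir} = 0 ⇒ q_{Pike} = 93/7 − (2/7)q_{Nadir}.
Plugging q_{Pike} into Nadir's best response: q_{Nadir} = 24 − 0.5(93/7 − (2/7)q_{Nadir}) ⇒ (6/7)q_{Nadir} = 243/14, so q_{Nadir} = 20.25.
Then q_{Pike} = 93/7 − (2/7)·20.25 = 7.5.
Equilibrium price: P = 138 − 2·27.75 = 82.5.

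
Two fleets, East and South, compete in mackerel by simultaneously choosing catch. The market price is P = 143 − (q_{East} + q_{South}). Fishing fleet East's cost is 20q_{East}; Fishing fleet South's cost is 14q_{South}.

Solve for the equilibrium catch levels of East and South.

39, 45

Fishing fleet East's profit: π = q_{East}(143 − (q_{East} + q_{South})) − 20q_{East}.
∂π/∂q_{East} = 123 − 2q_{East} − q_{South} = 0, so q_{East} = 61.5 − 0.5q_{South}.
By the same steps for South: q_{South} = 64.5 − 0.5q_{East}.
Plugging q_{South} into East's best response: q_{East} = 61.5 − 0.5(64.5 − 0.5q_{East}) ⇒ 0.75q_{East} = 29.25, so q_{East} = 39.
Then q_{South} = 64.5 − 0.5·39 = 45.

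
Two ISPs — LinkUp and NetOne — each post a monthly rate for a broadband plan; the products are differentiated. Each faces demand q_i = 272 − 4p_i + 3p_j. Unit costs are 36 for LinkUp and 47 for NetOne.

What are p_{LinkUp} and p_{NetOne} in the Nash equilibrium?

85.6, 89.6

LinkUp's profit: π = (p_{LinkUp} − 36)(272 − 4p_{LinkUp} + 3p_{NetOne}).
∂π/∂p_{LinkUp} = 416 − 8p_{LinkUp} + 3p_{NetOne} = 0 ⇒ p_{LinkUp} = 52 + 0.375p_{NetOne}.
Similarly p_{NetOne} = 57.5 + 0.375p_{LinkUp}.
Solving the two reaction functions simultaneously: (1 − (0.375)(0.375))p_{LinkUp} = 52 + 0.375·57.5, so (55/64)p_{LinkUp} = 73.5625 and p_{LinkUp} = 85.6.
Then p_{NetOne} = 57.5 + 0.375·85.6 = 89.6.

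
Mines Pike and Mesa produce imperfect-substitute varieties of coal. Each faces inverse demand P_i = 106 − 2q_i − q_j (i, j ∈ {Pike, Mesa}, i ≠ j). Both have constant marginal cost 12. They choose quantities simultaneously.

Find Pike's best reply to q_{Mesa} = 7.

Mine Pike's profit: π = q_{Pike}(106 − 2q_{Pike} − q_{Mesa}) − 12q_{Pike}.
∂π/∂q_{Pike} = 94 − 4q_{Pike} − q_{Mesa} = 0 ⇒ q_{Pike} = 23.5 − 0.25q_{Mesa}.
At q_{Mesa} = 7: q_{Pike} = 23.5 − 0.25·7 = 21.75.

21.75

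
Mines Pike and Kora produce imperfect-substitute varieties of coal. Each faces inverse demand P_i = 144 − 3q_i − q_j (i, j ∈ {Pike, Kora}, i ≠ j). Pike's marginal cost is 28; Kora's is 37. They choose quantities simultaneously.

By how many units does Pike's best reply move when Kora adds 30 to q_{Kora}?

-5

Mine Pike's profit: π = q_{Pike}(144 − 3q_{Pike} − q_{Kora}) − 28q_{Pike}.
∂π/∂q_{Pike} = 116 − 6q_{Pike} − q_{Kora} = 0 ⇒ q_{Pike} = 58/3 − (1/6)q_{Kora}.
The reaction-function slope is −1/6, so a 30-unit rise in q_{Kora} moves q_{Pike} by −1/6 × 30 = −5. Pike's best response falls — the actions are strategic substitutes.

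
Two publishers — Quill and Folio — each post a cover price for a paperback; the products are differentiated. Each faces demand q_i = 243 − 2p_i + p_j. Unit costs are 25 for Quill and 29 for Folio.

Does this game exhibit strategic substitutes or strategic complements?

Quill's profit: π = (p_{Quill} − 25)(243 − 2p_{Quill} + p_{Folio}).
∂π/∂p_{Quill} = 293 − 4p_{Quill} + p_{Folio} = 0 ⇒ p_{Quill} = 73.25 + 0.25p_{Folio}.
The best-response slope dp_{Quill}/dp_{Folio} = 0.25 > 0: the reaction function is upward-sloping, so the choices are strategic complements.

strategic complements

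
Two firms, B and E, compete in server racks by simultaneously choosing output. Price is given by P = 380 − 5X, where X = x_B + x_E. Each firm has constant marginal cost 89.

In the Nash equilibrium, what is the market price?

Firm B's profit: π = x_B(380 − 5(x_B + x_E)) − 89x_B.
∂π/∂x_B = 291 − 10x_B − 5x_E = 0, so x_B = 29.1 − 0.5x_E.
The game is symmetric, so in equilibrium x_E = x_B: the reaction function gives 1.5x_B = 29.1, hence x_B = 19.4.
Equilibrium price: P = 380 − 5·38.8 = 186.

186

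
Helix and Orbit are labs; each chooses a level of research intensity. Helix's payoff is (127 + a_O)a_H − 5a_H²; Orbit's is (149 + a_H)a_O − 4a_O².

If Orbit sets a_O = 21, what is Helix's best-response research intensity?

Expanding Helix's payoff: 127a_H + a_Oa_H − 5a_H².
∂π/∂a_H = 127 + a_O − 10a_H = 0, so a_H = 12.7 + 0.1a_O.
At a_O = 21: a_H = 12.7 + 0.1·21 = 14.8.

14.8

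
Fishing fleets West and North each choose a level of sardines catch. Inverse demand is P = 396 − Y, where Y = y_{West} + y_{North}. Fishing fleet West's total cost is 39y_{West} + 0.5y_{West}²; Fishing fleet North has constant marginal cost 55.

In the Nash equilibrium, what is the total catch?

Fishing fleet West's profit: π = y_{West}(396 − (y_{West} + y_{North})) − 39y_{West} − 0.5y_{West}².
∂π/∂y_{West} = 357 − 3y_{West} − y_{North} = 0, so y_{West} = 119 − (1/3)y_{North}.
For North: ∂π/∂y_{North} = 341 − 2y_{North} − y_{West} = 0 ⇒ y_{North} = 170.5 − 0.5y_{West}.
Substituting the second reaction function into the first: y_{West} = 119 − (1/3)(170.5 − 0.5y_{West}), which gives (5/6)y_{West} = 373/6 ⇒ y_{West} = 74.6.
Then y_{North} = 170.5 − 0.5·74.6 = 133.2.
Total catch: 74.6 + 133.2 = 207.8.

207.8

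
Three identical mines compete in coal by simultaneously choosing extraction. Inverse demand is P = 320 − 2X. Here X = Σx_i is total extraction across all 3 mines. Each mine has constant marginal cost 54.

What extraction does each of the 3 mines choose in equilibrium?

A representative mine's profit is π_i = x_i(320 − 2X) − 54x_i, with X = x_i + Σ_{j≠i} x_j.
First-order condition: 266 − 4x_i − 2Σ_{j≠i} x_j = 0.
In a symmetric equilibrium every mine chooses the same x, so Σ_{j≠i} x_j = 2x. The condition becomes 266 − 8x = 0, giving x = 266/8 = 33.25.

33.25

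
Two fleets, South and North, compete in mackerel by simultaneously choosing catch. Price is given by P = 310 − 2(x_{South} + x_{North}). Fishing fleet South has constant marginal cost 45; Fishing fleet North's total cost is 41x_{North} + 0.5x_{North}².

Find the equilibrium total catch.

Fishing fleet South's profit: π = x_{South}(310 − 2(x_{South} + x_{North})) − 45x_{South}.
∂π/∂x_{South} = 265 − 4x_{South} − 2x_{North} = 0, so x_{South} = 66.25 − 0.5x_{North}.
For North: ∂π/∂x_{North} = 269 − 5x_{North} − 2x_{South} = 0 ⇒ x_{North} = 53.8 − 0.4x_{South}.
Solving the two reaction functions simultaneously: (1 − (−0.5)(−0.4))x_{South} = 66.25 − 0.5·53.8, so 0.8x_{South} = 39.35 and x_{South} = 49.1875.
Then x_{North} = 53.8 − 0.4·49.1875 = 34.125.
Total catch: 49.1875 + 34.125 = 83.3125.

83.3125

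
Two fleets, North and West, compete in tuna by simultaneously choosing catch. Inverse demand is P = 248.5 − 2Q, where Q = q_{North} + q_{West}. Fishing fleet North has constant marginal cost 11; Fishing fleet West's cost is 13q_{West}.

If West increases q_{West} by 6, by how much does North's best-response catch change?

-3

Fishing fleet North's profit: π = q_{North}(248.5 − 2(q_{North} + q_{West})) − 11q_{North}.
∂π/∂q_{North} = 237.5 − 4q_{North} − 2q_{West} = 0, so q_{North} = 59.375 − 0.5q_{West}.
The reaction-function slope is −0.5, so a 6-unit rise in q_{West} moves q_{North} by −0.5 × 6 = −3. North's best response falls — the actions are strategic substitutes.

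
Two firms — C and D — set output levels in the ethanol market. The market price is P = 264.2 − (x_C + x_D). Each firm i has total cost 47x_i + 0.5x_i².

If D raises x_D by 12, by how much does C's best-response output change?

Firm C's profit: π = x_C(264.2 − (x_C + x_D)) − 47x_C − 0.5x_C².
∂π/∂x_C = 217.2 − 3x_C − x_D = 0, so x_C = 72.4 − (1/3)x_D.
The reaction-function slope is −1/3, so a 12-unit rise in x_D moves x_C by −1/3 × 12 = −4. C's best response falls — the actions are strategic substitutes.

-4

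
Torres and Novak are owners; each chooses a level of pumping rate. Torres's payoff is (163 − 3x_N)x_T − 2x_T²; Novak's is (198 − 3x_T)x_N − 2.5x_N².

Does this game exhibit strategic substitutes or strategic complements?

Expanding Torres's payoff: 163x_T − 3x_Nx_T − 2x_T².
∂π/∂x_T = 163 − 3x_N − 4x_T = 0, so x_T = 40.75 − 0.75x_N.
The best-response slope dx_T/dx_N = −0.75 < 0: the reaction function is downward-sloping, so the choices are strategic substitutes.

strategic substitutes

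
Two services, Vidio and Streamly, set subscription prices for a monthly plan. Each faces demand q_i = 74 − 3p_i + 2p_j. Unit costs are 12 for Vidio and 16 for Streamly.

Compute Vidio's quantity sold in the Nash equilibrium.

Vidio's profit: π = (p_{Vidio} − 12)(74 − 3p_{Vidio} + 2p_{Streamly}).
∂π/∂p_{Vidio} = 110 − 6p_{Vidio} + 2p_{Streamly} = 0 ⇒ p_{Vidio} = 55/3 + (1/3)p_{Streamly}.
Similarly p_{Streamly} = 61/3 + (1/3)p_{Vidio}.
Substituting the second reaction function into the first: p_{Vidio} = 55/3 + (1/3)(61/3 + (1/3)p_{Vidio}), which gives (8/9)p_{Vidio} = 226/9 ⇒ p_{Vidio} = 28.25.
Then p_{Streamly} = 61/3 + (1/3)·28.25 = 29.75.
q_{Vidio} = 74 − 3·28.25 + 2·29.75 = 48.75.

48.75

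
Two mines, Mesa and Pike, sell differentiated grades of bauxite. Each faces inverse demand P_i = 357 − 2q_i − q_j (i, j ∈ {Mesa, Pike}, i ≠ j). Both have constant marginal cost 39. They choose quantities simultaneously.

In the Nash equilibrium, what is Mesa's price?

Mine Mesa's profit: π = q_{Mesa}(357 − 2q_{Mesa} − q_{Pike}) − 39q_{Mesa}.
∂π/∂q_{Mesa} = 318 − 4q_{Mesa} − q_{Pike} = 0 ⇒ q_{Mesa} = 79.5 − 0.25q_{Pike}.
By symmetry q_{Pike} = q_{Mesa}; substituting into the reaction function, 1.25q_{Mesa} = 79.5 and q_{Mesa} = 63.6.
P_{Mesa} = 357 − 2·63.6 − 63.6 = 166.2.

166.2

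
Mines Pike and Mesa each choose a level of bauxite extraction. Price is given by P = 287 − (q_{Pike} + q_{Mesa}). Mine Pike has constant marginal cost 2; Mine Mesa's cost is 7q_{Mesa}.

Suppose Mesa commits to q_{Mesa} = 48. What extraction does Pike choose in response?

118.5

Mine Pike's profit: π = q_{Pike}(287 − (q_{Pike} + q_{Mesa})) − 2q_{Pike}.
∂π/∂q_{Pike} = 285 − 2q_{Pike} − q_{Mesa} = 0, so q_{Pike} = 142.5 − 0.5q_{Mesa}.
At q_{Mesa} = 48: q_{Pike} = 142.5 − 0.5·48 = 118.5.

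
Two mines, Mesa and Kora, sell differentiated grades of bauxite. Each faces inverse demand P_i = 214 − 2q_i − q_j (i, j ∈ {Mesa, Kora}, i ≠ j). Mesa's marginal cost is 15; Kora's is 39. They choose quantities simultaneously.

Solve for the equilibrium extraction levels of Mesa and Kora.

Mine Mesa's profit: π = q_{Mesa}(214 − 2q_{Mesa} − q_{Kora}) − 15q_{Mesa}.
∂π/∂q_{Mesa} = 199 − 4q_{Mesa} − q_{Kora} = 0 ⇒ q_{Mesa} = 49.75 − 0.25q_{Kora}.
Similarly q_{Kora} = 43.75 − 0.25q_{Mesa}.
Solving the two reaction functions simultaneously: (1 − (−0.25)(−0.25))q_{Mesa} = 49.75 − 0.25·43.75, so 0.9375q_{Mesa} = 38.8125 and q_{Mesa} = 41.4.
Then q_{Kora} = 43.75 − 0.25·41.4 = 33.4.

41.4, 33.4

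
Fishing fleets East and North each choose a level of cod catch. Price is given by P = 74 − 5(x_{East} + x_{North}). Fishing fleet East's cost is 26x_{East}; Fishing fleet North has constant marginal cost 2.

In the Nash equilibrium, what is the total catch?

Fishing fleet East's profit: π = x_{East}(74 − 5(x_{East} + x_{North})) − 26x_{East}.
∂π/∂x_{East} = 48 − 10x_{East} − 5x_{North} = 0, so x_{East} = 4.8 − 0.5x_{North}.
By the same steps for North: x_{North} = 7.2 − 0.5x_{East}.
Solving the two reaction functions simultaneously: (1 − (−0.5)(−0.5))x_{East} = 4.8 − 0.5·7.2, so 0.75x_{East} = 1.2 and x_{East} = 1.6.
Then x_{North} = 7.2 − 0.5·1.6 = 6.4.
Total catch: 1.6 + 6.4 = 8.

8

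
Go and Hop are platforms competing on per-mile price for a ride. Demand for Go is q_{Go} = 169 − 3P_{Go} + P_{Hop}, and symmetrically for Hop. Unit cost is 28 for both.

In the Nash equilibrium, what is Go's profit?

Go's profit: π = (P_{Go} − 28)(169 − 3P_{Go} + P_{Hop}).
∂π/∂P_{Go} = 253 − 6P_{Go} + P_{Hop} = 0 ⇒ P_{Go} = 253/6 + (1/6)P_{Hop}.
Setting P_{Go} = P_{Hop} in the reaction function: P_{Go} = 253/6 + (1/6)P_{Go}, so P_{Go} = (253/6) / (5/6) = 50.6.
q_{Go} = 169 − 3·50.6 + 50.6 = 67.8.
Profit = (50.6 − 28)·67.8 = 1532.28.

1532.28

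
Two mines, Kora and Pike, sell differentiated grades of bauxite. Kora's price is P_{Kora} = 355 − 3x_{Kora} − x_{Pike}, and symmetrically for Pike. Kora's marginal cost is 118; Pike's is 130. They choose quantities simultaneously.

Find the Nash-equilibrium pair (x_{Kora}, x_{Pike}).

34.2, 31.8

Mine Kora's profit: π = x_{Kora}(355 − 3x_{Kora} − x_{Pike}) − 118x_{Kora}.
∂π/∂x_{Kora} = 237 − 6x_{Kora} − x_{Pike} = 0 ⇒ x_{Kora} = 39.5 − (1/6)x_{Pike}.
Similarly x_{Pike} = 37.5 − (1/6)x_{Kora}.
Solving the two reaction functions simultaneously: (1 − (−1/6)(−1/6))x_{Kora} = 39.5 − (1/6)·37.5, so (35/36)x_{Kora} = 33.25 and x_{Kora} = 34.2.
Then x_{Pike} = 37.5 − (1/6)·34.2 = 31.8.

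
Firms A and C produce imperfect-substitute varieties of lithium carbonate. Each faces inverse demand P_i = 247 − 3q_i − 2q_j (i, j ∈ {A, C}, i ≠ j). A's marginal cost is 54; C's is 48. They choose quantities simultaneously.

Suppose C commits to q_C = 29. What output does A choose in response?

Firm A's profit: π = q_A(247 − 3q_A − 2q_C) − 54q_A.
∂π/∂q_A = 193 − 6q_A − 2q_C = 0 ⇒ q_A = 193/6 − (1/3)q_C.
At q_C = 29: q_A = 193/6 − (1/3)·29 = 22.5.

22.5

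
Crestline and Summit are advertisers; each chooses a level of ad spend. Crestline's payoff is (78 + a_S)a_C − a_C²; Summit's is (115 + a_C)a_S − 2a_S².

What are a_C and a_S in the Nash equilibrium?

61, 44

Expanding Crestline's payoff: 78a_C + a_Sa_C − a_C².
∂π/∂a_C = 78 + a_S − 2a_C = 0, so a_C = 39 + 0.5a_S.
Likewise for Summit: a_S = 28.75 + 0.25a_C.
Substituting the second reaction function into the first: a_C = 39 + 0.5(28.75 + 0.25a_C), which gives 0.875a_C = 53.375 ⇒ a_C = 61.
Then a_S = 28.75 + 0.25·61 = 44.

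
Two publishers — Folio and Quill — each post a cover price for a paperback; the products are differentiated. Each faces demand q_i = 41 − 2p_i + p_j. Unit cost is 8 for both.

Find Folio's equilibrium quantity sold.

22

Folio's profit: π = (p_{Folio} − 8)(41 − 2p_{Folio} + p_{Quill}).
∂π/∂p_{Folio} = 57 − 4p_{Folio} + p_{Quill} = 0 ⇒ p_{Folio} = 14.25 + 0.25p_{Quill}.
By symmetry p_{Quill} = p_{Folio}; substituting into the reaction function, 0.75p_{Folio} = 14.25 and p_{Folio} = 19.
q_{Folio} = 41 − 2·19 + 19 = 22.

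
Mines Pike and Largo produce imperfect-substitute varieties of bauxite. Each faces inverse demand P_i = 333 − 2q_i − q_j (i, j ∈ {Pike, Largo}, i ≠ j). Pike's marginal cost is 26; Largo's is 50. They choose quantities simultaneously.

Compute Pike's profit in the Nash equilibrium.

7938

Mine Pike's profit: π = q_{Pike}(333 − 2q_{Pike} − q_{Largo}) − 26q_{Pike}.
∂π/∂q_{Pike} = 307 − 4q_{Pike} − q_{Largo} = 0 ⇒ q_{Pike} = 76.75 − 0.25q_{Largo}.
Similarly q_{Largo} = 70.75 − 0.25q_{Pike}.
Substituting the second reaction function into the first: q_{Pike} = 76.75 − 0.25(70.75 − 0.25q_{Pike}), which gives 0.9375q_{Pike} = 59.0625 ⇒ q_{Pike} = 63.
Then q_{Largo} = 70.75 − 0.25·63 = 55.
P_{Pike} = 333 − 2·63 − 55 = 152.
Profit = (152 − 26)·63 = 7938.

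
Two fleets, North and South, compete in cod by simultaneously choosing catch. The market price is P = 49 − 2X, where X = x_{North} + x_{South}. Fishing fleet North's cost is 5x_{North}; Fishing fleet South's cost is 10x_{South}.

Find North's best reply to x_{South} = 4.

9

Fishing fleet North's profit: π = x_{North}(49 − 2(x_{North} + x_{South})) − 5x_{North}.
∂π/∂x_{North} = 44 − 4x_{North} − 2x_{South} = 0, so x_{North} = 11 − 0.5x_{South}.
At x_{South} = 4: x_{North} = 11 − 0.5·4 = 9.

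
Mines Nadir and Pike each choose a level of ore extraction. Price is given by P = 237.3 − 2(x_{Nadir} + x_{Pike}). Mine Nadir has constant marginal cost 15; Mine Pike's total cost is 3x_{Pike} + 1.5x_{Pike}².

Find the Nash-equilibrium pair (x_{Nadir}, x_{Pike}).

45.3125, 20.525

Mine Nadir's profit: π = x_{Nadir}(237.3 − 2(x_{Nadir} + x_{Pike})) − 15x_{Nadir}.
∂π/∂x_{Nadir} = 222.3 − 4x_{Nadir} − 2x_{Pike} = 0, so x_{Nadir} = 55.575 − 0.5x_{Pike}.
For Pike: ∂π/∂x_{Pike} = 234.3 − 7x_{Pike} − 2x_{Nadir} = 0 ⇒ x_{Pike} = 2343/70 − (2/7)x_{Nadir}.
Solving the two reaction functions simultaneously: (1 − (−0.5)(−2/7))x_{Nadir} = 55.575 − 0.5·(2343/70), so (6/7)x_{Nadir} = 2175/56 and x_{Nadir} = 45.3125.
Then x_{Pike} = 2343/70 − (2/7)·45.3125 = 20.525.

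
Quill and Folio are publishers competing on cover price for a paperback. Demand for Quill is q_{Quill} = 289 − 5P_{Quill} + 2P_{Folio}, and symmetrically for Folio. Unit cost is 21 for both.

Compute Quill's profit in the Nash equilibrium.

Quill's profit: π = (P_{Quill} − 21)(289 − 5P_{Quill} + 2P_{Folio}).
∂π/∂P_{Quill} = 394 − 10P_{Quill} + 2P_{Folio} = 0 ⇒ P_{Quill} = 39.4 + 0.2P_{Folio}.
The game is symmetric, so in equilibrium P_{Folio} = P_{Quill}: the reaction function gives 0.8P_{Quill} = 39.4, hence P_{Quill} = 49.25.
q_{Quill} = 289 − 5·49.25 + 2·49.25 = 141.25.
Profit = (49.25 − 21)·141.25 = 3990.3125.

3990.3125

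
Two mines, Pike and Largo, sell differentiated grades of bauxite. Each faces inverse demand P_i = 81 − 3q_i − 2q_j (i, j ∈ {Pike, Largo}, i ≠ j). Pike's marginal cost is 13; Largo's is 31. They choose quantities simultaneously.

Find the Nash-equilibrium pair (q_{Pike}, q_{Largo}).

Mine Pike's profit: π = q_{Pike}(81 − 3q_{Pike} − 2q_{Largo}) − 13q_{Pike}.
∂π/∂q_{Pike} = 68 − 6q_{Pike} − 2q_{Largo} = 0 ⇒ q_{Pike} = 34/3 − (1/3)q_{Largo}.
Similarly q_{Largo} = 25/3 − (1/3)q_{Pike}.
Substituting the second reaction function into the first: q_{Pike} = 34/3 − (1/3)(25/3 − (1/3)q_{Pike}), which gives (8/9)q_{Pike} = 77/9 ⇒ q_{Pike} = 9.625.
Then q_{Largo} = 25/3 − (1/3)·9.625 = 5.125.

9.625, 5.125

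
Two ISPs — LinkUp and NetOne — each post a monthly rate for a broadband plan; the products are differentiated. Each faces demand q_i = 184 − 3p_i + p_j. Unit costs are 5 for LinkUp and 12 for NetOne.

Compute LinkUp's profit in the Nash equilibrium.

LinkUp's profit: π = (p_{LinkUp} − 5)(184 − 3p_{LinkUp} + p_{NetOne}).
∂π/∂p_{LinkUp} = 199 − 6p_{LinkUp} + p_{NetOne} = 0 ⇒ p_{LinkUp} = 199/6 + (1/6)p_{NetOne}.
Similarly p_{NetOne} = 110/3 + (1/6)p_{LinkUp}.
Plugging p_{NetOne} into LinkUp's best response: p_{LinkUp} = 199/6 + (1/6)(110/3 + (1/6)p_{LinkUp}) ⇒ (35/36)p_{LinkUp} = 707/18, so p_{LinkUp} = 40.4.
Then p_{NetOne} = 110/3 + (1/6)·40.4 = 43.4.
q_{LinkUp} = 184 − 3·40.4 + 43.4 = 106.2.
Profit = (40.4 − 5)·106.2 = 3759.48.

3759.48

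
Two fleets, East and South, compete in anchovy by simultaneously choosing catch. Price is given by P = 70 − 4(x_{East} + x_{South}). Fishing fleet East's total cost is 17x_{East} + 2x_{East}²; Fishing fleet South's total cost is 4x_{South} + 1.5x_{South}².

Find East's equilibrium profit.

Fishing fleet East's profit: π = x_{East}(70 − 4(x_{East} + x_{South})) − 17x_{East} − 2x_{East}².
∂π/∂x_{East} = 53 − 12x_{East} − 4x_{South} = 0, so x_{East} = 53/12 − (1/3)x_{South}.
For South: ∂π/∂x_{South} = 66 − 11x_{South} − 4x_{East} = 0 ⇒ x_{South} = 6 − (4/11)x_{East}.
Solving the two reaction functions simultaneously: (1 − (−1/3)(−4/11))x_{East} = 53/12 − (1/3)·6, so (29/33)x_{East} = 29/12 and x_{East} = 2.75.
Then x_{South} = 6 − (4/11)·2.75 = 5.
Price P = 70 − 4·7.75 = 39.
East's profit: (39 − 17)·2.75 − 2(2.75)² = 45.375.

45.375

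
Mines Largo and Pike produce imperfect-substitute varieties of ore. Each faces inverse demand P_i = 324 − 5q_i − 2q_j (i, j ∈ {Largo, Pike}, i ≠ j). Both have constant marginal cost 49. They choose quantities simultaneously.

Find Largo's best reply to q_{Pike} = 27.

Mine Largo's profit: π = q_{Largo}(324 − 5q_{Largo} − 2q_{Pike}) − 49q_{Largo}.
∂π/∂q_{Largo} = 275 − 10q_{Largo} − 2q_{Pike} = 0 ⇒ q_{Largo} = 27.5 − 0.2q_{Pike}.
At q_{Pike} = 27: q_{Largo} = 27.5 − 0.2·27 = 22.1.

22.1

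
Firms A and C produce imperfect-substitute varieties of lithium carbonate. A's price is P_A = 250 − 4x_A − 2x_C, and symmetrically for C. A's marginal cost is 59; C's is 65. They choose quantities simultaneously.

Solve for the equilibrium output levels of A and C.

Firm A's profit: π = x_A(250 − 4x_A − 2x_C) − 59x_A.
∂π/∂x_A = 191 − 8x_A − 2x_C = 0 ⇒ x_A = 23.875 − 0.25x_C.
Similarly x_C = 23.125 − 0.25x_A.
Solving the two reaction functions simultaneously: (1 − (−0.25)(−0.25))x_A = 23.875 − 0.25·23.125, so 0.9375x_A = 579/32 and x_A = 19.3.
Then x_C = 23.125 − 0.25·19.3 = 18.3.

19.3, 18.3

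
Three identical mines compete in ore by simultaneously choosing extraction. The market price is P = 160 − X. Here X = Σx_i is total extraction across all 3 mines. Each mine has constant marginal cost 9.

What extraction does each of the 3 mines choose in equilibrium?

A representative mine's profit is π_i = x_i(160 − X) − 9x_i, with X = x_i + Σ_{j≠i} x_j.
First-order condition: 151 − 2x_i − Σ_{j≠i} x_j = 0.
Imposing symmetry (x_j = x for all j) turns Σ_{j≠i} x_j into 2x, so 151 = 4x and x = 37.75.

37.75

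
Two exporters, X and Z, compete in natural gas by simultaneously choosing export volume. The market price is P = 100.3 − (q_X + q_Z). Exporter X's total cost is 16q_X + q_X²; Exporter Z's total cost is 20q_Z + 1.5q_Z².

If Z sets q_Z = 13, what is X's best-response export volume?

17.825

Exporter X's profit: π = q_X(100.3 − (q_X + q_Z)) − 16q_X − q_X².
∂π/∂q_X = 84.3 − 4q_X − q_Z = 0, so q_X = 21.075 − 0.25q_Z.
At q_Z = 13: q_X = 21.075 − 0.25·13 = 17.825.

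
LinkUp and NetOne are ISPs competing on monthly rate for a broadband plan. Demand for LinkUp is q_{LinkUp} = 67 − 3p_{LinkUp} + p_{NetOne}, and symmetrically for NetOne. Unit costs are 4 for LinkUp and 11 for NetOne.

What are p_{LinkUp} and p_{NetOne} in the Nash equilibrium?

16.4, 19.4

LinkUp's profit: π = (p_{LinkUp} − 4)(67 − 3p_{LinkUp} + p_{NetOne}).
∂π/∂p_{LinkUp} = 79 − 6p_{LinkUp} + p_{NetOne} = 0 ⇒ p_{LinkUp} = 79/6 + (1/6)p_{NetOne}.
Similarly p_{NetOne} = 50/3 + (1/6)p_{LinkUp}.
Solving the two reaction functions simultaneously: (1 − (1/6)(1/6))p_{LinkUp} = 79/6 + (1/6)·(50/3), so (35/36)p_{LinkUp} = 287/18 and p_{LinkUp} = 16.4.
Then p_{NetOne} = 50/3 + (1/6)·16.4 = 19.4.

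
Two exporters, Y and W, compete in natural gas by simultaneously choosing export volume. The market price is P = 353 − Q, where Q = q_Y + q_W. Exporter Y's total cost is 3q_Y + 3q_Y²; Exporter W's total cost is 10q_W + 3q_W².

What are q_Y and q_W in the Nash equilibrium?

Exporter Y's profit: π = q_Y(353 − (q_Y + q_W)) − 3q_Y − 3q_Y².
∂π/∂q_Y = 350 − 8q_Y − q_W = 0, so q_Y = 43.75 − 0.125q_W.
By the same steps for W: q_W = 42.875 − 0.125q_Y.
Substituting the second reaction function into the first: q_Y = 43.75 − 0.125(42.875 − 0.125q_Y), which gives (63/64)q_Y = 2457/64 ⇒ q_Y = 39.
Then q_W = 42.875 − 0.125·39 = 38.

39, 38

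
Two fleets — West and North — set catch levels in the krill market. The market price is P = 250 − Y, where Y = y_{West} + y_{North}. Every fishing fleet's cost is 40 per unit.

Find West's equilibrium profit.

4900

Fishing fleet West's profit: π = y_{West}(250 − (y_{West} + y_{North})) − 40y_{West}.
∂π/∂y_{West} = 210 − 2y_{West} − y_{North} = 0, so y_{West} = 105 − 0.5y_{North}.
Setting y_{West} = y_{North} in the reaction function: y_{West} = 105 − 0.5y_{West}, so y_{West} = 105 / 1.5 = 70.
Price P = 250 − 140 = 110.
West's profit: (110 − 40)·70 = 4900.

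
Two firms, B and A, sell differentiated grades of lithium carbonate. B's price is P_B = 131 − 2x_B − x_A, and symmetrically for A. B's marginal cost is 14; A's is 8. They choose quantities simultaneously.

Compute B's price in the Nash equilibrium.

Firm B's profit: π = x_B(131 − 2x_B − x_A) − 14x_B.
∂π/∂x_B = 117 − 4x_B − x_A = 0 ⇒ x_B = 29.25 − 0.25x_A.
Similarly x_A = 30.75 − 0.25x_B.
Solving the two reaction functions simultaneously: (1 − (−0.25)(−0.25))x_B = 29.25 − 0.25·30.75, so 0.9375x_B = 21.5625 and x_B = 23.
Then x_A = 30.75 − 0.25·23 = 25.
P_B = 131 − 2·23 − 25 = 60.

60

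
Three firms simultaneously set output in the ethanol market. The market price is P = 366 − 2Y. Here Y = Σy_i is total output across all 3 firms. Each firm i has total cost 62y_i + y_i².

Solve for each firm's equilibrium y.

A representative firm's profit is π_i = y_i(366 − 2Y) − 62y_i − y_i², with Y = y_i + Σ_{j≠i} y_j.
First-order condition: 304 − 6y_i − 2Σ_{j≠i} y_j = 0.
In a symmetric equilibrium every firm chooses the same y, so Σ_{j≠i} y_j = 2y. The condition becomes 304 − 10y = 0, giving y = 304/10 = 30.4.

30.4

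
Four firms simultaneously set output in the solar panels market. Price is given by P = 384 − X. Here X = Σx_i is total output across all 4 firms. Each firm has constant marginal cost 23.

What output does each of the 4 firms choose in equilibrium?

A representative firm's profit is π_i = x_i(384 − X) − 23x_i, with X = x_i + Σ_{j≠i} x_j.
First-order condition: 361 − 2x_i − Σ_{j≠i} x_j = 0.
In a symmetric equilibrium every firm chooses the same x, so Σ_{j≠i} x_j = 3x. The condition becomes 361 − 5x = 0, giving x = 361/5 = 72.2.

72.2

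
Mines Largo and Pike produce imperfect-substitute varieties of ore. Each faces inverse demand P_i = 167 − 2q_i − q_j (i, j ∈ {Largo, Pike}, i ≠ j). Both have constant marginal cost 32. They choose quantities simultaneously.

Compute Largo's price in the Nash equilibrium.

86

Mine Largo's profit: π = q_{Largo}(167 − 2q_{Largo} − q_{Pike}) − 32q_{Largo}.
∂π/∂q_{Largo} = 135 − 4q_{Largo} − q_{Pike} = 0 ⇒ q_{Largo} = 33.75 − 0.25q_{Pike}.
Setting q_{Largo} = q_{Pike} in the reaction function: q_{Largo} = 33.75 − 0.25q_{Largo}, so q_{Largo} = 33.75 / 1.25 = 27.
P_{Largo} = 167 − 2·27 − 27 = 86.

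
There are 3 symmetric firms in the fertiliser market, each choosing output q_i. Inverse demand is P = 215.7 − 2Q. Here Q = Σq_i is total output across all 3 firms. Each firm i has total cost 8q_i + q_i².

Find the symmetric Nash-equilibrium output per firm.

A representative firm's profit is π_i = q_i(215.7 − 2Q) − 8q_i − q_i², with Q = q_i + Σ_{j≠i} q_j.
First-order condition: 207.7 − 6q_i − 2Σ_{j≠i} q_j = 0.
In a symmetric equilibrium every firm chooses the same q, so Σ_{j≠i} q_j = 2q. The condition becomes 207.7 − 10q = 0, giving q = 207.7/10 = 20.77.

20.77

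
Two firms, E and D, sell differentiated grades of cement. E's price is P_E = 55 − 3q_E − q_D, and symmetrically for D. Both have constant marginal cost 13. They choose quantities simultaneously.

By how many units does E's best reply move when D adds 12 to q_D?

-2

Firm E's profit: π = q_E(55 − 3q_E − q_D) − 13q_E.
∂π/∂q_E = 42 − 6q_E − q_D = 0 ⇒ q_E = 7 − (1/6)q_D.
The reaction-function slope is −1/6, so a 12-unit rise in q_D moves q_E by −1/6 × 12 = −2. E's best response falls — the actions are strategic substitutes.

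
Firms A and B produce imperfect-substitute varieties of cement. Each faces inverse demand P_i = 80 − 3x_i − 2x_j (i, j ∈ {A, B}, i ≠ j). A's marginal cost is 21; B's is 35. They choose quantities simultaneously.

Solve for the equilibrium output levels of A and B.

Firm A's profit: π = x_A(80 − 3x_A − 2x_B) − 21x_A.
∂π/∂x_A = 59 − 6x_A − 2x_B = 0 ⇒ x_A = 59/6 − (1/3)x_B.
Similarly x_B = 7.5 − (1/3)x_A.
Substituting the second reaction function into the first: x_A = 59/6 − (1/3)(7.5 − (1/3)x_A), which gives (8/9)x_A = 22/3 ⇒ x_A = 8.25.
Then x_B = 7.5 − (1/3)·8.25 = 4.75.

8.25, 4.75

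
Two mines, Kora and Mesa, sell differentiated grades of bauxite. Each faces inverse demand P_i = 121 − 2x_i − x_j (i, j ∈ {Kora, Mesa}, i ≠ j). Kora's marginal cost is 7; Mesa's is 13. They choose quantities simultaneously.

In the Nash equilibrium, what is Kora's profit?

1076.48

Mine Kora's profit: π = x_{Kora}(121 − 2x_{Kora} − x_{Mesa}) − 7x_{Kora}.
∂π/∂x_{Kora} = 114 − 4x_{Kora} − x_{Mesa} = 0 ⇒ x_{Kora} = 28.5 − 0.25x_{Mesa}.
Similarly x_{Mesa} = 27 − 0.25x_{Kora}.
Plugging x_{Mesa} into Kora's best response: x_{Kora} = 28.5 − 0.25(27 − 0.25x_{Kora}) ⇒ 0.9375x_{Kora} = 21.75, so x_{Kora} = 23.2.
Then x_{Mesa} = 27 − 0.25·23.2 = 21.2.
P_{Kora} = 121 − 2·23.2 − 21.2 = 53.4.
Profit = (53.4 − 7)·23.2 = 1076.48.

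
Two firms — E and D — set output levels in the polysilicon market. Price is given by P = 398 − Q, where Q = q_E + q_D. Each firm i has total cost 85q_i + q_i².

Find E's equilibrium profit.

7837.52

Firm E's profit: π = q_E(398 − (q_E + q_D)) − 85q_E − q_E².
∂π/∂q_E = 313 − 4q_E − q_D = 0, so q_E = 78.25 − 0.25q_D.
The game is symmetric, so in equilibrium q_D = q_E: the reaction function gives 1.25q_E = 78.25, hence q_E = 62.6.
Price P = 398 − 125.2 = 272.8.
E's profit: (272.8 − 85)·62.6 − (62.6)² = 7837.52.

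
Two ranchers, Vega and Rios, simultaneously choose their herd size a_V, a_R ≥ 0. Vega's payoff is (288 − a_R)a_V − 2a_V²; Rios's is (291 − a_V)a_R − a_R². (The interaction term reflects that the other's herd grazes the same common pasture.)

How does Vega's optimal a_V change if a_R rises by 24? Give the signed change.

-6

Expanding Vega's payoff: 288a_V − a_Ra_V − 2a_V².
∂π/∂a_V = 288 − a_R − 4a_V = 0, so a_V = 72 − 0.25a_R.
The reaction-function slope is −0.25, so a 24-unit rise in a_R moves a_V by −0.25 × 24 = −6. Vega's best response falls — the actions are strategic substitutes.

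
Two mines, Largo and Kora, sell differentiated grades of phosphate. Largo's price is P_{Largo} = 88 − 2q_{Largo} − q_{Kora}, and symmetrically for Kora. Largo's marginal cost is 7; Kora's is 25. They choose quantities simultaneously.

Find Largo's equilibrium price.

Mine Largo's profit: π = q_{Largo}(88 − 2q_{Largo} − q_{Kora}) − 7q_{Largo}.
∂π/∂q_{Largo} = 81 − 4q_{Largo} − q_{Kora} = 0 ⇒ q_{Largo} = 20.25 − 0.25q_{Kora}.
Similarly q_{Kora} = 15.75 − 0.25q_{Largo}.
Plugging q_{Kora} into Largo's best response: q_{Largo} = 20.25 − 0.25(15.75 − 0.25q_{Largo}) ⇒ 0.9375q_{Largo} = 16.3125, so q_{Largo} = 17.4.
Then q_{Kora} = 15.75 − 0.25·17.4 = 11.4.
P_{Largo} = 88 − 2·17.4 − 11.4 = 41.8.

41.8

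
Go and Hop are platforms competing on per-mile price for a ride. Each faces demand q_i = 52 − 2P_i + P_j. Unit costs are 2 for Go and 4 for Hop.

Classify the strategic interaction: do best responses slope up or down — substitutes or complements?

strategic complements

Go's profit: π = (P_{Go} − 2)(52 − 2P_{Go} + P_{Hop}).
∂π/∂P_{Go} = 56 − 4P_{Go} + P_{Hop} = 0 ⇒ P_{Go} = 14 + 0.25P_{Hop}.
The best-response slope dP_{Go}/dP_{Hop} = 0.25 > 0: the reaction function is upward-sloping, so the choices are strategic complements.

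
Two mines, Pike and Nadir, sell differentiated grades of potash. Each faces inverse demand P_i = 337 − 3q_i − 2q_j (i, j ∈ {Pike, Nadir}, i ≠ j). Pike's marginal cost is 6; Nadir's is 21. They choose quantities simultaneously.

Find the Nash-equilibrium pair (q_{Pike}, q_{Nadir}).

42.3125, 38.5625

Mine Pike's profit: π = q_{Pike}(337 − 3q_{Pike} − 2q_{Nadir}) − 6q_{Pike}.
∂π/∂q_{Pike} = 331 − 6q_{Pike} − 2q_{Nadir} = 0 ⇒ q_{Pike} = 331/6 − (1/3)q_{Nadir}.
Similarly q_{Nadir} = 158/3 − (1/3)q_{Pike}.
Substituting the second reaction function into the first: q_{Pike} = 331/6 − (1/3)(158/3 − (1/3)q_{Pike}), which gives (8/9)q_{Pike} = 677/18 ⇒ q_{Pike} = 42.3125.
Then q_{Nadir} = 158/3 − (1/3)·42.3125 = 38.5625.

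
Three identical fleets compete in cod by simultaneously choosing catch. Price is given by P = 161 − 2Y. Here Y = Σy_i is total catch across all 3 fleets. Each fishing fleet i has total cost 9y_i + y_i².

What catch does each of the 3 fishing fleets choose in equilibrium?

15.2

A representative fishing fleet's profit is π_i = y_i(161 − 2Y) − 9y_i − y_i², with Y = y_i + Σ_{j≠i} y_j.
First-order condition: 152 − 6y_i − 2Σ_{j≠i} y_j = 0.
In a symmetric equilibrium every fishing fleet chooses the same y, so Σ_{j≠i} y_j = 2y. The condition becomes 152 − 10y = 0, giving y = 152/10 = 15.2.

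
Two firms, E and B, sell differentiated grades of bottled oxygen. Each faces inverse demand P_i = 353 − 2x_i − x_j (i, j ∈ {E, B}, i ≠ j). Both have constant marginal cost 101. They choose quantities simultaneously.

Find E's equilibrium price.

201.8

Firm E's profit: π = x_E(353 − 2x_E − x_B) − 101x_E.
∂π/∂x_E = 252 − 4x_E − x_B = 0 ⇒ x_E = 63 − 0.25x_B.
The game is symmetric, so in equilibrium x_B = x_E: the reaction function gives 1.25x_E = 63, hence x_E = 50.4.
P_E = 353 − 2·50.4 − 50.4 = 201.8.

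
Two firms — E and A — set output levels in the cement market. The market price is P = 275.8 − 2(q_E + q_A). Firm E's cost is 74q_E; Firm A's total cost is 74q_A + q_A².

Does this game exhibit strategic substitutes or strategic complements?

Firm E's profit: π = q_E(275.8 − 2(q_E + q_A)) − 74q_E.
∂π/∂q_E = 201.8 − 4q_E − 2q_A = 0, so q_E = 50.45 − 0.5q_A.
The best-response slope dq_E/dq_A = −0.5 < 0: the reaction function is downward-sloping, so the choices are strategic substitutes.

strategic substitutes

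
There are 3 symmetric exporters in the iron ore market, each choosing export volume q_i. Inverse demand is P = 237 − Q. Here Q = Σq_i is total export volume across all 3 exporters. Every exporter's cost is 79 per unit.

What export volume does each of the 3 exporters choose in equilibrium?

39.5

A representative exporter's profit is π_i = q_i(237 − Q) − 79q_i, with Q = q_i + Σ_{j≠i} q_j.
First-order condition: 158 − 2q_i − Σ_{j≠i} q_j = 0.
With identical exporters, set every q_j = q: then 158 − 2q − 2q = 0, i.e. q = 158/4 = 39.5.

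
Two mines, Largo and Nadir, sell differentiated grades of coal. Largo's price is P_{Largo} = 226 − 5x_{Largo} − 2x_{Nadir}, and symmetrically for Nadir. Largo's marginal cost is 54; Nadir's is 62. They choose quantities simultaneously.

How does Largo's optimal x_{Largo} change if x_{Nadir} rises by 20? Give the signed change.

-4

Mine Largo's profit: π = x_{Largo}(226 − 5x_{Largo} − 2x_{Nadir}) − 54x_{Largo}.
∂π/∂x_{Largo} = 172 − 10x_{Largo} − 2x_{Nadir} = 0 ⇒ x_{Largo} = 17.2 − 0.2x_{Nadir}.
The reaction-function slope is −0.2, so a 20-unit rise in x_{Nadir} moves x_{Largo} by −0.2 × 20 = −4. Largo's best response falls — the actions are strategic substitutes.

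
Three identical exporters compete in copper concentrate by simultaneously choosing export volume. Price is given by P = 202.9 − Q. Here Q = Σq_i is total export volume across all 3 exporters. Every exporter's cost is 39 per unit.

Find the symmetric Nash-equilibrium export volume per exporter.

40.975

A representative exporter's profit is π_i = q_i(202.9 − Q) − 39q_i, with Q = q_i + Σ_{j≠i} q_j.
First-order condition: 163.9 − 2q_i − Σ_{j≠i} q_j = 0.
In a symmetric equilibrium every exporter chooses the same q, so Σ_{j≠i} q_j = 2q. The condition becomes 163.9 − 4q = 0, giving q = 163.9/4 = 40.975.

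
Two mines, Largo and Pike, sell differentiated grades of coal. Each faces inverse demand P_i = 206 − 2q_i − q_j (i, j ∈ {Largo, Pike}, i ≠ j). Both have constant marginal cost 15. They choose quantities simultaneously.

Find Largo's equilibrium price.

Mine Largo's profit: π = q_{Largo}(206 − 2q_{Largo} − q_{Pike}) − 15q_{Largo}.
∂π/∂q_{Largo} = 191 − 4q_{Largo} − q_{Pike} = 0 ⇒ q_{Largo} = 47.75 − 0.25q_{Pike}.
By symmetry q_{Pike} = q_{Largo}; substituting into the reaction function, 1.25q_{Largo} = 47.75 and q_{Largo} = 38.2.
P_{Largo} = 206 − 2·38.2 − 38.2 = 91.4.

91.4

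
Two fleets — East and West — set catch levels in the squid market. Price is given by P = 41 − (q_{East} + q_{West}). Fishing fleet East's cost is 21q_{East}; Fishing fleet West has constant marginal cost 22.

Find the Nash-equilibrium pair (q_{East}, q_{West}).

Fishing fleet East's profit: π = q_{East}(41 − (q_{East} + q_{West})) − 21q_{East}.
∂π/∂q_{East} = 20 − 2q_{East} − q_{West} = 0, so q_{East} = 10 − 0.5q_{West}.
By the same steps for West: q_{West} = 9.5 − 0.5q_{East}.
Substituting the second reaction function into the first: q_{East} = 10 − 0.5(9.5 − 0.5q_{East}), which gives 0.75q_{East} = 5.25 ⇒ q_{East} = 7.
Then q_{West} = 9.5 − 0.5·7 = 6.

7, 6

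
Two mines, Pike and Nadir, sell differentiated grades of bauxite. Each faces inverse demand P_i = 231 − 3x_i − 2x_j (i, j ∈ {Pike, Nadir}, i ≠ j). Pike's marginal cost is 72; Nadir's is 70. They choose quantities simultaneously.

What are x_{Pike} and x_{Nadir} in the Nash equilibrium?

19.75, 20.25

Mine Pike's profit: π = x_{Pike}(231 − 3x_{Pike} − 2x_{Nadir}) − 72x_{Pike}.
∂π/∂x_{Pike} = 159 − 6x_{Pike} − 2x_{Nadir} = 0 ⇒ x_{Pike} = 26.5 − (1/3)x_{Nadir}.
Similarly x_{Nadir} = 161/6 − (1/3)x_{Pike}.
Plugging x_{Nadir} into Pike's best response: x_{Pike} = 26.5 − (1/3)(161/6 − (1/3)x_{Pike}) ⇒ (8/9)x_{Pike} = 158/9, so x_{Pike} = 19.75.
Then x_{Nadir} = 161/6 − (1/3)·19.75 = 20.25.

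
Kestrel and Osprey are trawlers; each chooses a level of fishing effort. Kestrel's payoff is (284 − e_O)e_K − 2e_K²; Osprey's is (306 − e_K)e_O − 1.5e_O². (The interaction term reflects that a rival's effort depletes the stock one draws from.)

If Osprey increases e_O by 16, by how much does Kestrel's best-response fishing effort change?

Expanding Kestrel's payoff: 284e_K − e_Oe_K − 2e_K².
∂π/∂e_K = 284 − e_O − 4e_K = 0, so e_K = 71 − 0.25e_O.
The reaction-function slope is −0.25, so a 16-unit rise in e_O moves e_K by −0.25 × 16 = −4. Kestrel's best response falls — the actions are strategic substitutes.

-4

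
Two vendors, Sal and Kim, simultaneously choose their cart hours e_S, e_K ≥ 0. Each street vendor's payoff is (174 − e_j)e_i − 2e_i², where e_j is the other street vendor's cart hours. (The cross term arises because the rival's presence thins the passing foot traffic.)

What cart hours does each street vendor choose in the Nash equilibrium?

34.8

Sal's payoff is (174 − e_K)e_S − 2e_S².
∂π/∂e_S = 174 − e_K − 4e_S = 0, so e_S = 43.5 − 0.25e_K.
By symmetry e_K = e_S; substituting into the reaction function, 1.25e_S = 43.5 and e_S = 34.8.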